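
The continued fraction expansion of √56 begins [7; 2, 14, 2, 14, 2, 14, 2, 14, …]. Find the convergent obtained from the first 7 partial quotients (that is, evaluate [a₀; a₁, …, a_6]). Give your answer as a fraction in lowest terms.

a_0 = 7: 7/1
a_1 = 2: 15/2
a_2 = 14: 217/29
a_3 = 2: 449/60
a_4 = 14: 6503/869
a_5 = 2: 13455/1798
a_6 = 14: 194873/26041

194873/26041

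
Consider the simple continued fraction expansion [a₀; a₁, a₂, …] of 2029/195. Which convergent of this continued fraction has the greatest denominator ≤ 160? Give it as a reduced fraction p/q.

822/79

a_0 = 10: 10/1  (≤ bound)
a_1 = 2: 21/2  (≤ bound)
a_2 = 2: 52/5  (≤ bound)
a_3 = 7: 385/37  (≤ bound)
a_4 = 2: 822/79  (≤ bound)
a_5 = 2: 2029/195  (> 160, stop)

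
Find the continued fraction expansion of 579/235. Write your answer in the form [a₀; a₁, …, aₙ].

Run the Euclidean algorithm, recording each quotient:
⌊579/235⌋ = 2, remainder 109
⌊235/109⌋ = 2, remainder 17
⌊109/17⌋ = 6, remainder 7
⌊17/7⌋ = 2, remainder 3
⌊7/3⌋ = 2, remainder 1
⌊3/1⌋ = 3, remainder 0

[2; 2, 6, 2, 2, 3]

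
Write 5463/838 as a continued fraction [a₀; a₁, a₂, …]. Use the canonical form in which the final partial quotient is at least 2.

[6; 1, 1, 12, 1, 1, 2, 6]

Apply division with remainder until the remainder is 0:
5463 = 6·838 + 435, so a_0 = 6
838 = 1·435 + 403, so a_1 = 1
435 = 1·403 + 32, so a_2 = 1
403 = 12·32 + 19, so a_3 = 12
32 = 1·19 + 13, so a_4 = 1
19 = 1·13 + 6, so a_5 = 1
13 = 2·6 + 1, so a_6 = 2
6 = 6·1 + 0, so a_7 = 6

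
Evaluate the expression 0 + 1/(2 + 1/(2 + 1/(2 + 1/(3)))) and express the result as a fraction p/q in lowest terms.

Use the convergent recurrence hₖ = aₖ·hₖ₋₁ + hₖ₋₂ (and likewise for the denominators kₖ):
a_0 = 0: 0/1
a_1 = 2: 1/2
a_2 = 2: 2/5
a_3 = 2: 5/12
a_4 = 3: 17/41

17/41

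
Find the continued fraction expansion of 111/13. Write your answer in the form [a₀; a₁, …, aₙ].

[8; 1, 1, 6]

Repeatedly divide and take the remainder:
111 = 8·13 + 7, so a_0 = 8
13 = 1·7 + 6, so a_1 = 1
7 = 1·6 + 1, so a_2 = 1
6 = 6·1 + 0, so a_3 = 6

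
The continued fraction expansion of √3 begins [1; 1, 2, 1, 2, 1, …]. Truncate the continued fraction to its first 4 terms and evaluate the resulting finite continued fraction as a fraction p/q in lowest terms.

7/4

Start with 1.
2 + 1/(1/1) = 2 + 1/1 = 3/1
1 + 1/(3/1) = 1 + 1/3 = 4/3
1 + 1/(4/3) = 1 + 3/4 = 7/4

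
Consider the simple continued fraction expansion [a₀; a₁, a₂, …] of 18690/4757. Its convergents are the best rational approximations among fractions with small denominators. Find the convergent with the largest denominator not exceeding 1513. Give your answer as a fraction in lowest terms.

a_0 = 3: 3/1  (≤ bound)
a_1 = 1: 4/1  (≤ bound)
a_2 = 13: 55/14  (≤ bound)
a_3 = 13: 719/183  (≤ bound)
a_4 = 1: 774/197  (≤ bound)
a_5 = 1: 1493/380  (≤ bound)
a_6 = 12: 18690/4757  (> 1513, stop)

1493/380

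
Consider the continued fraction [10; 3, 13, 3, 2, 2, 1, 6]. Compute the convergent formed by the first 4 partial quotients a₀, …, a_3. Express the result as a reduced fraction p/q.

a_0 = 10: 10/1
a_1 = 3: 31/3
a_2 = 13: 413/40
a_3 = 3: 1270/123

1270/123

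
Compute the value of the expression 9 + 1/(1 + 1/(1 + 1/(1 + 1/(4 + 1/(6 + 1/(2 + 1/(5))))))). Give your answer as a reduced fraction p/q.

9904/1027

a_0 = 9: 9/1
a_1 = 1: 10/1
a_2 = 1: 19/2
a_3 = 1: 29/3
a_4 = 4: 135/14
a_5 = 6: 839/87
a_6 = 2: 1813/188
a_7 = 5: 9904/1027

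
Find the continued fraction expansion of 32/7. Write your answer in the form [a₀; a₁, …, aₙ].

[4; 1, 1, 3]

⌊32/7⌋ = 4, remainder 4
⌊7/4⌋ = 1, remainder 3
⌊4/3⌋ = 1, remainder 1
⌊3/1⌋ = 3, remainder 0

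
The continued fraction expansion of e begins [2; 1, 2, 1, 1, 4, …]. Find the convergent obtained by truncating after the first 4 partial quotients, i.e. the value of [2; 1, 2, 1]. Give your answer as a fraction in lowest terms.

11/4

Start with 1.
2 + 1/(1/1) = 2 + 1/1 = 3/1
1 + 1/(3/1) = 1 + 1/3 = 4/3
2 + 1/(4/3) = 2 + 3/4 = 11/4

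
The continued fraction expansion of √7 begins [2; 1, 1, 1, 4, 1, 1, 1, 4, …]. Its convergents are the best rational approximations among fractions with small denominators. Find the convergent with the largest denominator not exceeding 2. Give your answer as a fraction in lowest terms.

a_0 = 2: 2/1  (≤ bound)
a_1 = 1: 3/1  (≤ bound)
a_2 = 1: 5/2  (≤ bound)
a_3 = 1: 8/3  (> 2, stop)

5/2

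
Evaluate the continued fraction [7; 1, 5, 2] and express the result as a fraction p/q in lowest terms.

Compute successive convergents:
a_0 = 7: 7/1
a_1 = 1: 8/1
a_2 = 5: 47/6
a_3 = 2: 102/13

102/13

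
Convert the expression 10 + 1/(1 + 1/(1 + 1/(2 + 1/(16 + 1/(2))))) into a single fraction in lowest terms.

1791/169

Start with 2.
16 + 1/(2/1) = 16 + 1/2 = 33/2
2 + 1/(33/2) = 2 + 2/33 = 68/33
1 + 1/(68/33) = 1 + 33/68 = 101/68
1 + 1/(101/68) = 1 + 68/101 = 169/101
10 + 1/(169/101) = 10 + 101/169 = 1791/169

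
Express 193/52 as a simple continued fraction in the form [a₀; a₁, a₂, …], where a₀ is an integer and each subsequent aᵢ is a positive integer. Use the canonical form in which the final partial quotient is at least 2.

⌊193/52⌋ = 3, remainder 37
⌊52/37⌋ = 1, remainder 15
⌊37/15⌋ = 2, remainder 7
⌊15/7⌋ = 2, remainder 1
⌊7/1⌋ = 7, remainder 0

[3; 1, 2, 2, 7]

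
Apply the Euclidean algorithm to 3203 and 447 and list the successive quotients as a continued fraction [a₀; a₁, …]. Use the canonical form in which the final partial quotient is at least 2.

Repeatedly divide and take the remainder:
3203 ÷ 447 → quotient 7, remainder 74
447 ÷ 74 → quotient 6, remainder 3
74 ÷ 3 → quotient 24, remainder 2
3 ÷ 2 → quotient 1, remainder 1
2 ÷ 1 → quotient 2, remainder 0

[7; 6, 24, 1, 2]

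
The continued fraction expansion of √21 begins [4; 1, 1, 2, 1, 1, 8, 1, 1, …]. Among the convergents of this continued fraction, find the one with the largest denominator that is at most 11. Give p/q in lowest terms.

List convergents until the denominator exceeds the bound:
a_0 = 4: 4/1  (≤ bound)
a_1 = 1: 5/1  (≤ bound)
a_2 = 1: 9/2  (≤ bound)
a_3 = 2: 23/5  (≤ bound)
a_4 = 1: 32/7  (≤ bound)
a_5 = 1: 55/12  (> 11, stop)

32/7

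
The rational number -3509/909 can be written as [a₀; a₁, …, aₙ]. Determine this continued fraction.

⌊-3509/909⌋ = -4, remainder 127
⌊909/127⌋ = 7, remainder 20
⌊127/20⌋ = 6, remainder 7
⌊20/7⌋ = 2, remainder 6
⌊7/6⌋ = 1, remainder 1
⌊6/1⌋ = 6, remainder 0

[-4; 7, 6, 2, 1, 6]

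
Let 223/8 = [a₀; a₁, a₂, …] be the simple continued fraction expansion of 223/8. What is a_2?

223 ÷ 8 → quotient 27, remainder 7
8 ÷ 7 → quotient 1, remainder 1
7 ÷ 1 → quotient 7, remainder 0

7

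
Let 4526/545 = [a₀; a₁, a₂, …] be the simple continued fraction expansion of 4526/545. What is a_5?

Run the Euclidean algorithm, recording each quotient:
4526 ÷ 545 → quotient 8, remainder 166
545 ÷ 166 → quotient 3, remainder 47
166 ÷ 47 → quotient 3, remainder 25
47 ÷ 25 → quotient 1, remainder 22
25 ÷ 22 → quotient 1, remainder 3
22 ÷ 3 → quotient 7, remainder 1

7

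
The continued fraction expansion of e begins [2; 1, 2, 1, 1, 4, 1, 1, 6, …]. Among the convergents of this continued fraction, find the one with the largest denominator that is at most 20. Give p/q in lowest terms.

19/7

List convergents until the denominator exceeds the bound:
a_0 = 2: 2/1  (≤ bound)
a_1 = 1: 3/1  (≤ bound)
a_2 = 2: 8/3  (≤ bound)
a_3 = 1: 11/4  (≤ bound)
a_4 = 1: 19/7  (≤ bound)
a_5 = 4: 87/32  (> 20, stop)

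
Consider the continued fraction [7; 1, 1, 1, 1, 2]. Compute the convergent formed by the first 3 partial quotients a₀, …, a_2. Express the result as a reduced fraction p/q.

Work from the innermost term outward:
Start with 1.
1 + 1/(1/1) = 1 + 1/1 = 2/1
7 + 1/(2/1) = 7 + 1/2 = 15/2

15/2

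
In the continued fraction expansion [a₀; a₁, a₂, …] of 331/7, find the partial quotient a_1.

331 = 47·7 + 2, so a_0 = 47
7 = 3·2 + 1, so a_1 = 3

3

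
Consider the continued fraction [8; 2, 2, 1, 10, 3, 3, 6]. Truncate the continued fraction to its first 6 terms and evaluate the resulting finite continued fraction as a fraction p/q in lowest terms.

1955/232

Collapse the nested fraction from the inside out:
Start with 3.
10 + 1/(3/1) = 10 + 1/3 = 31/3
1 + 1/(31/3) = 1 + 3/31 = 34/31
2 + 1/(34/31) = 2 + 31/34 = 99/34
2 + 1/(99/34) = 2 + 34/99 = 232/99
8 + 1/(232/99) = 8 + 99/232 = 1955/232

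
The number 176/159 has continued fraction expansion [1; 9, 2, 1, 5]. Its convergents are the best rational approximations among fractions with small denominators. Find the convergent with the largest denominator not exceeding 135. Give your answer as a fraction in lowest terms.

a_0 = 1: 1/1  (≤ bound)
a_1 = 9: 10/9  (≤ bound)
a_2 = 2: 21/19  (≤ bound)
a_3 = 1: 31/28  (≤ bound)
a_4 = 5: 176/159  (> 135, stop)

31/28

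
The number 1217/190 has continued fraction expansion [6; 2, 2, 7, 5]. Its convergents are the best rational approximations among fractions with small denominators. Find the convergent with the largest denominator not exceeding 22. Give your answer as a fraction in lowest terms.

a_0 = 6: 6/1  (≤ bound)
a_1 = 2: 13/2  (≤ bound)
a_2 = 2: 32/5  (≤ bound)
a_3 = 7: 237/37  (> 22, stop)

32/5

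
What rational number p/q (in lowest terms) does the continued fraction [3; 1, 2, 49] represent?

543/148

Work from the innermost term outward:
Start with 49.
2 + 1/(49/1) = 2 + 1/49 = 99/49
1 + 1/(99/49) = 1 + 49/99 = 148/99
3 + 1/(148/99) = 3 + 99/148 = 543/148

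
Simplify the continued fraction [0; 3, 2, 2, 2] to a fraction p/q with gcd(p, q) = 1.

12/41

Start with 2.
2 + 1/(2/1) = 2 + 1/2 = 5/2
2 + 1/(5/2) = 2 + 2/5 = 12/5
3 + 1/(12/5) = 3 + 5/12 = 41/12
0 + 1/(41/12) = 0 + 12/41 = 12/41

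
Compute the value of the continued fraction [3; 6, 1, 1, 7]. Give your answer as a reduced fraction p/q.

Collapse the nested fraction from the inside out:
Start with 7.
1 + 1/(7/1) = 1 + 1/7 = 8/7
1 + 1/(8/7) = 1 + 7/8 = 15/8
6 + 1/(15/8) = 6 + 8/15 = 98/15
3 + 1/(98/15) = 3 + 15/98 = 309/98

309/98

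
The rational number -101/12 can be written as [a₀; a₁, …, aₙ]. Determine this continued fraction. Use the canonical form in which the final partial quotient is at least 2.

[-9; 1, 1, 2, 2]

-101 ÷ 12 → quotient -9, remainder 7
12 ÷ 7 → quotient 1, remainder 5
7 ÷ 5 → quotient 1, remainder 2
5 ÷ 2 → quotient 2, remainder 1
2 ÷ 1 → quotient 2, remainder 0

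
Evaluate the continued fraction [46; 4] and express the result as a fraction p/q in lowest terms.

185/4

Build up convergents one term at a time:
a_0 = 46: 46/1
a_1 = 4: 185/4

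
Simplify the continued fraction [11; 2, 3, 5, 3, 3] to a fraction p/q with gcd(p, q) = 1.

a_0 = 11: 11/1
a_1 = 2: 23/2
a_2 = 3: 80/7
a_3 = 5: 423/37
a_4 = 3: 1349/118
a_5 = 3: 4470/391

4470/391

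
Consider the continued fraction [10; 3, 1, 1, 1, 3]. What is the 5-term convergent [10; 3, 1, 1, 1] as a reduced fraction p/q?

113/11

Use the convergent recurrence hₖ = aₖ·hₖ₋₁ + hₖ₋₂ (and likewise for the denominators kₖ):
a_0 = 10: 10/1
a_1 = 3: 31/3
a_2 = 1: 41/4
a_3 = 1: 72/7
a_4 = 1: 113/11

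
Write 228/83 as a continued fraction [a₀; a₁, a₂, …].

[2; 1, 2, 1, 20]

228 ÷ 83 → quotient 2, remainder 62
83 ÷ 62 → quotient 1, remainder 21
62 ÷ 21 → quotient 2, remainder 20
21 ÷ 20 → quotient 1, remainder 1
20 ÷ 1 → quotient 20, remainder 0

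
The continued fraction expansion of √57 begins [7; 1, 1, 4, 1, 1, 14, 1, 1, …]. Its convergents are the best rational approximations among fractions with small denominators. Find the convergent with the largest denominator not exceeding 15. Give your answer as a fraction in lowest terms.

83/11

a_0 = 7: 7/1  (≤ bound)
a_1 = 1: 8/1  (≤ bound)
a_2 = 1: 15/2  (≤ bound)
a_3 = 4: 68/9  (≤ bound)
a_4 = 1: 83/11  (≤ bound)
a_5 = 1: 151/20  (> 15, stop)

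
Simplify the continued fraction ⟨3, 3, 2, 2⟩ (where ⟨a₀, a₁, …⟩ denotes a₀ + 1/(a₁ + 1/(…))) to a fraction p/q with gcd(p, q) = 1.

56/17

a_0 = 3: 3/1
a_1 = 3: 10/3
a_2 = 2: 23/7
a_3 = 2: 56/17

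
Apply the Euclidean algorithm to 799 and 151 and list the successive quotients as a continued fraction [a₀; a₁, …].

Apply division with remainder until the remainder is 0:
799 ÷ 151 → quotient 5, remainder 44
151 ÷ 44 → quotient 3, remainder 19
44 ÷ 19 → quotient 2, remainder 6
19 ÷ 6 → quotient 3, remainder 1
6 ÷ 1 → quotient 6, remainder 0

[5; 3, 2, 3, 6]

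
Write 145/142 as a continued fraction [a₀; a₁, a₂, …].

[1; 47, 3]

Run the Euclidean algorithm, recording each quotient:
⌊145/142⌋ = 1, remainder 3
⌊142/3⌋ = 47, remainder 1
⌊3/1⌋ = 3, remainder 0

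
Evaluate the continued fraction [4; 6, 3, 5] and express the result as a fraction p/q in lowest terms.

Collapse the nested fraction from the inside out:
Start with 5.
3 + 1/(5/1) = 3 + 1/5 = 16/5
6 + 1/(16/5) = 6 + 5/16 = 101/16
4 + 1/(101/16) = 4 + 16/101 = 420/101

420/101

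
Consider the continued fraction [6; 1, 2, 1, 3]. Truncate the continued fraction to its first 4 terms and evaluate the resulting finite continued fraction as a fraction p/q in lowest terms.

27/4

Collapse the nested fraction from the inside out:
Start with 1.
2 + 1/(1/1) = 2 + 1/1 = 3/1
1 + 1/(3/1) = 1 + 1/3 = 4/3
6 + 1/(4/3) = 6 + 3/4 = 27/4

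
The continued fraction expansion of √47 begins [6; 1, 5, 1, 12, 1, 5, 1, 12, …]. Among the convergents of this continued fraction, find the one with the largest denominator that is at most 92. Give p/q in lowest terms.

617/90

a_0 = 6: 6/1  (≤ bound)
a_1 = 1: 7/1  (≤ bound)
a_2 = 5: 41/6  (≤ bound)
a_3 = 1: 48/7  (≤ bound)
a_4 = 12: 617/90  (≤ bound)
a_5 = 1: 665/97  (> 92, stop)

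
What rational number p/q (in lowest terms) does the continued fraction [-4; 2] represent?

-7/2

a_0 = -4: -4/1
a_1 = 2: -7/2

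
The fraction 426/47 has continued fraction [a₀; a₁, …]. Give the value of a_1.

15

Repeatedly divide and take the remainder:
426 ÷ 47 → quotient 9, remainder 3
47 ÷ 3 → quotient 15, remainder 2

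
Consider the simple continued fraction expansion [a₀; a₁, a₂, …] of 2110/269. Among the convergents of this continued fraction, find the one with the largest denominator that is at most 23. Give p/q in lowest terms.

102/13

List convergents until the denominator exceeds the bound:
a_0 = 7: 7/1  (≤ bound)
a_1 = 1: 8/1  (≤ bound)
a_2 = 5: 47/6  (≤ bound)
a_3 = 2: 102/13  (≤ bound)
a_4 = 2: 251/32  (> 23, stop)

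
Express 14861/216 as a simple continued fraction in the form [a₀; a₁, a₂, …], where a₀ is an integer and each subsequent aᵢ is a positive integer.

[68; 1, 4, 43]

14861 = 68·216 + 173, so a_0 = 68
216 = 1·173 + 43, so a_1 = 1
173 = 4·43 + 1, so a_2 = 4
43 = 43·1 + 0, so a_3 = 43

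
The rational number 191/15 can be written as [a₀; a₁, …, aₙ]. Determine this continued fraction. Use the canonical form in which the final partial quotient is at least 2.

Run the Euclidean algorithm, recording each quotient:
191 ÷ 15 → quotient 12, remainder 11
15 ÷ 11 → quotient 1, remainder 4
11 ÷ 4 → quotient 2, remainder 3
4 ÷ 3 → quotient 1, remainder 1
3 ÷ 1 → quotient 3, remainder 0

[12; 1, 2, 1, 3]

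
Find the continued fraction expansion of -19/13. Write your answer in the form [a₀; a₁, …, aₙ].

[-2; 1, 1, 6]

Apply division with remainder until the remainder is 0:
-19 = -2·13 + 7, so a_0 = -2
13 = 1·7 + 6, so a_1 = 1
7 = 1·6 + 1, so a_2 = 1
6 = 6·1 + 0, so a_3 = 6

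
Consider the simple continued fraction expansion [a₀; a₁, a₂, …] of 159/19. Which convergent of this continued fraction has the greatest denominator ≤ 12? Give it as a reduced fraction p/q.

67/8

List convergents until the denominator exceeds the bound:
a_0 = 8: 8/1  (≤ bound)
a_1 = 2: 17/2  (≤ bound)
a_2 = 1: 25/3  (≤ bound)
a_3 = 2: 67/8  (≤ bound)
a_4 = 2: 159/19  (> 12, stop)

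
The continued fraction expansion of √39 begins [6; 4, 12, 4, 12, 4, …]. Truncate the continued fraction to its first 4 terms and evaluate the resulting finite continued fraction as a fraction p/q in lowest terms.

1249/200

a_0 = 6: 6/1
a_1 = 4: 25/4
a_2 = 12: 306/49
a_3 = 4: 1249/200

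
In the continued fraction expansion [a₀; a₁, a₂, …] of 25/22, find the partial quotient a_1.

7

25 ÷ 22 → quotient 1, remainder 3
22 ÷ 3 → quotient 7, remainder 1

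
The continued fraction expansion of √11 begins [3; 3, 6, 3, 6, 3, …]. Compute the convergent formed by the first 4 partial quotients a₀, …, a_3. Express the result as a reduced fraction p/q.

199/60

a_0 = 3: 3/1
a_1 = 3: 10/3
a_2 = 6: 63/19
a_3 = 3: 199/60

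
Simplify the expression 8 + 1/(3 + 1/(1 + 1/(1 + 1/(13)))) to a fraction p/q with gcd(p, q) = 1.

787/95

Start with 13.
1 + 1/(13/1) = 1 + 1/13 = 14/13
1 + 1/(14/13) = 1 + 13/14 = 27/14
3 + 1/(27/14) = 3 + 14/27 = 95/27
8 + 1/(95/27) = 8 + 27/95 = 787/95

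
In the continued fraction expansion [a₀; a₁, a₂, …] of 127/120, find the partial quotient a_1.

Apply division with remainder until the remainder is 0:
127 = 1·120 + 7, so a_0 = 1
120 = 17·7 + 1, so a_1 = 17

17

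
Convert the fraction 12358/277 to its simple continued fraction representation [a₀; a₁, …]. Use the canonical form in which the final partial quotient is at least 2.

Run the Euclidean algorithm, recording each quotient:
12358 ÷ 277 → quotient 44, remainder 170
277 ÷ 170 → quotient 1, remainder 107
170 ÷ 107 → quotient 1, remainder 63
107 ÷ 63 → quotient 1, remainder 44
63 ÷ 44 → quotient 1, remainder 19
44 ÷ 19 → quotient 2, remainder 6
19 ÷ 6 → quotient 3, remainder 1
6 ÷ 1 → quotient 6, remainder 0

[44; 1, 1, 1, 1, 2, 3, 6]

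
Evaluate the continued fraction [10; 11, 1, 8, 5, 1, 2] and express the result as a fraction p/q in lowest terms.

Start with 2.
1 + 1/(2/1) = 1 + 1/2 = 3/2
5 + 1/(3/2) = 5 + 2/3 = 17/3
8 + 1/(17/3) = 8 + 3/17 = 139/17
1 + 1/(139/17) = 1 + 17/139 = 156/139
11 + 1/(156/139) = 11 + 139/156 = 1855/156
10 + 1/(1855/156) = 10 + 156/1855 = 18706/1855

18706/1855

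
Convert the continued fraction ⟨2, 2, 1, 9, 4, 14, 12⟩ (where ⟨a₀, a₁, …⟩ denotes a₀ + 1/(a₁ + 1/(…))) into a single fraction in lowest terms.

Start with 12.
14 + 1/(12/1) = 14 + 1/12 = 169/12
4 + 1/(169/12) = 4 + 12/169 = 688/169
9 + 1/(688/169) = 9 + 169/688 = 6361/688
1 + 1/(6361/688) = 1 + 688/6361 = 7049/6361
2 + 1/(7049/6361) = 2 + 6361/7049 = 20459/7049
2 + 1/(20459/7049) = 2 + 7049/20459 = 47967/20459

47967/20459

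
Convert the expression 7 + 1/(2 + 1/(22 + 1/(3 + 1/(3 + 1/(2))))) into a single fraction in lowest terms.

a_0 = 7: 7/1
a_1 = 2: 15/2
a_2 = 22: 337/45
a_3 = 3: 1026/137
a_4 = 3: 3415/456
a_5 = 2: 7856/1049

7856/1049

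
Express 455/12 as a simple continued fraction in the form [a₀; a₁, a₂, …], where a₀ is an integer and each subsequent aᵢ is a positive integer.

[37; 1, 11]

Apply division with remainder until the remainder is 0:
455 = 37·12 + 11, so a_0 = 37
12 = 1·11 + 1, so a_1 = 1
11 = 11·1 + 0, so a_2 = 11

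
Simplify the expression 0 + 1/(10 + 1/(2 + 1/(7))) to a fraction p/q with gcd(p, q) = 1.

Use the convergent recurrence hₖ = aₖ·hₖ₋₁ + hₖ₋₂ (and likewise for the denominators kₖ):
a_0 = 0: 0/1
a_1 = 10: 1/10
a_2 = 2: 2/21
a_3 = 7: 15/157

15/157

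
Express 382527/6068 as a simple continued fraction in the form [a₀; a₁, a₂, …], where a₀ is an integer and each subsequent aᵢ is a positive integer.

Apply division with remainder until the remainder is 0:
382527 ÷ 6068 → quotient 63, remainder 243
6068 ÷ 243 → quotient 24, remainder 236
243 ÷ 236 → quotient 1, remainder 7
236 ÷ 7 → quotient 33, remainder 5
7 ÷ 5 → quotient 1, remainder 2
5 ÷ 2 → quotient 2, remainder 1
2 ÷ 1 → quotient 2, remainder 0

[63; 24, 1, 33, 1, 2, 2]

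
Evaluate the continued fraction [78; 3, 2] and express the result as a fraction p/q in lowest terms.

Start with 2.
3 + 1/(2/1) = 3 + 1/2 = 7/2
78 + 1/(7/2) = 78 + 2/7 = 548/7

548/7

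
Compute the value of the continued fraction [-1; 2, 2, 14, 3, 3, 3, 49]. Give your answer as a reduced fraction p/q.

-71440/119609

a_0 = -1: -1/1
a_1 = 2: -1/2
a_2 = 2: -3/5
a_3 = 14: -43/72
a_4 = 3: -132/221
a_5 = 3: -439/735
a_6 = 3: -1449/2426
a_7 = 49: -71440/119609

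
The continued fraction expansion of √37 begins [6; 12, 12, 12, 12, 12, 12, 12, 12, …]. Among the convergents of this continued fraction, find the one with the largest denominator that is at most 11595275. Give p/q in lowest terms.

18798954/3090529

List convergents until the denominator exceeds the bound:
a_0 = 6: 6/1  (≤ bound)
a_1 = 12: 73/12  (≤ bound)
a_2 = 12: 882/145  (≤ bound)
a_3 = 12: 10657/1752  (≤ bound)
a_4 = 12: 128766/21169  (≤ bound)
a_5 = 12: 1555849/255780  (≤ bound)
a_6 = 12: 18798954/3090529  (≤ bound)
a_7 = 12: 227143297/37342128  (> 11595275, stop)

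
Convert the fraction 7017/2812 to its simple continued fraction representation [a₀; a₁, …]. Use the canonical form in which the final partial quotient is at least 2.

[2; 2, 53, 1, 1, 2, 1, 3]

Run the Euclidean algorithm, recording each quotient:
7017 = 2·2812 + 1393, so a_0 = 2
2812 = 2·1393 + 26, so a_1 = 2
1393 = 53·26 + 15, so a_2 = 53
26 = 1·15 + 11, so a_3 = 1
15 = 1·11 + 4, so a_4 = 1
11 = 2·4 + 3, so a_5 = 2
4 = 1·3 + 1, so a_6 = 1
3 = 3·1 + 0, so a_7 = 3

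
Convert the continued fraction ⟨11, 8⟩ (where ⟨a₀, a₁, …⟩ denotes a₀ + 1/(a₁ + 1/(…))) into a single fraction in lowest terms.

89/8

Work from the innermost term outward:
Start with 8.
11 + 1/(8/1) = 11 + 1/8 = 89/8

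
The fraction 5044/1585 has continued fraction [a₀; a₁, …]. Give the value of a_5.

1

5044 ÷ 1585 → quotient 3, remainder 289
1585 ÷ 289 → quotient 5, remainder 140
289 ÷ 140 → quotient 2, remainder 9
140 ÷ 9 → quotient 15, remainder 5
9 ÷ 5 → quotient 1, remainder 4
5 ÷ 4 → quotient 1, remainder 1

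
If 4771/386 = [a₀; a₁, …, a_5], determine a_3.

3

4771 ÷ 386 → quotient 12, remainder 139
386 ÷ 139 → quotient 2, remainder 108
139 ÷ 108 → quotient 1, remainder 31
108 ÷ 31 → quotient 3, remainder 15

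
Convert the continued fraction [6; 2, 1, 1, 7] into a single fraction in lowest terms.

Compute successive convergents:
a_0 = 6: 6/1
a_1 = 2: 13/2
a_2 = 1: 19/3
a_3 = 1: 32/5
a_4 = 7: 243/38

243/38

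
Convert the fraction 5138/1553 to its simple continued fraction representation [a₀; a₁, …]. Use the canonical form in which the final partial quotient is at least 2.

[3; 3, 4, 7, 1, 2, 1, 3]

⌊5138/1553⌋ = 3, remainder 479
⌊1553/479⌋ = 3, remainder 116
⌊479/116⌋ = 4, remainder 15
⌊116/15⌋ = 7, remainder 11
⌊15/11⌋ = 1, remainder 4
⌊11/4⌋ = 2, remainder 3
⌊4/3⌋ = 1, remainder 1
⌊3/1⌋ = 3, remainder 0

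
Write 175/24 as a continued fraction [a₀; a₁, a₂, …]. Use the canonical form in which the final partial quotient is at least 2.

Apply division with remainder until the remainder is 0:
175 = 7·24 + 7, so a_0 = 7
24 = 3·7 + 3, so a_1 = 3
7 = 2·3 + 1, so a_2 = 2
3 = 3·1 + 0, so a_3 = 3

[7; 3, 2, 3]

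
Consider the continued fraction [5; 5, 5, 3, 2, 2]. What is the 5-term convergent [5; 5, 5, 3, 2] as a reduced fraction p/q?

Start with 2.
3 + 1/(2/1) = 3 + 1/2 = 7/2
5 + 1/(7/2) = 5 + 2/7 = 37/7
5 + 1/(37/7) = 5 + 7/37 = 192/37
5 + 1/(192/37) = 5 + 37/192 = 997/192

997/192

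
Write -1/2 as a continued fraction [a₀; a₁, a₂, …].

Repeatedly divide and take the remainder:
-1 ÷ 2 → quotient -1, remainder 1
2 ÷ 1 → quotient 2, remainder 0

[-1; 2]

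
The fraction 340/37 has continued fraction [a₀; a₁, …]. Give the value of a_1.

5

340 = 9·37 + 7, so a_0 = 9
37 = 5·7 + 2, so a_1 = 5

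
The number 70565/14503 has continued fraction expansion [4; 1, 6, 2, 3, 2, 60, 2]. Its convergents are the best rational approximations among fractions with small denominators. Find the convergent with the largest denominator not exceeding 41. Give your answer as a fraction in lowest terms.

List convergents until the denominator exceeds the bound:
a_0 = 4: 4/1  (≤ bound)
a_1 = 1: 5/1  (≤ bound)
a_2 = 6: 34/7  (≤ bound)
a_3 = 2: 73/15  (≤ bound)
a_4 = 3: 253/52  (> 41, stop)

73/15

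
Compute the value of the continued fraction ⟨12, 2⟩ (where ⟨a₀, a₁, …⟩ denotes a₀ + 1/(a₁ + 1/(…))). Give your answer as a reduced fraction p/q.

Use the convergent recurrence hₖ = aₖ·hₖ₋₁ + hₖ₋₂ (and likewise for the denominators kₖ):
a_0 = 12: 12/1
a_1 = 2: 25/2

25/2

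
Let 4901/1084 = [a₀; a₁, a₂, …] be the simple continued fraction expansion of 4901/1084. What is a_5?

Repeatedly divide and take the remainder:
⌊4901/1084⌋ = 4, remainder 565
⌊1084/565⌋ = 1, remainder 519
⌊565/519⌋ = 1, remainder 46
⌊519/46⌋ = 11, remainder 13
⌊46/13⌋ = 3, remainder 7
⌊13/7⌋ = 1, remainder 6

1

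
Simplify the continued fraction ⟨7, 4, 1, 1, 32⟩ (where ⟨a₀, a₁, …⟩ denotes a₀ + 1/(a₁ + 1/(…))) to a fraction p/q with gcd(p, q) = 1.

2116/293

Start with 32.
1 + 1/(32/1) = 1 + 1/32 = 33/32
1 + 1/(33/32) = 1 + 32/33 = 65/33
4 + 1/(65/33) = 4 + 33/65 = 293/65
7 + 1/(293/65) = 7 + 65/293 = 2116/293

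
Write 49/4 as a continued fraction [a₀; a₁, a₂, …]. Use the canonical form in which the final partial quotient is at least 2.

⌊49/4⌋ = 12, remainder 1
⌊4/1⌋ = 4, remainder 0

[12; 4]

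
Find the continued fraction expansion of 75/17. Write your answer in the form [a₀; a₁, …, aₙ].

⌊75/17⌋ = 4, remainder 7
⌊17/7⌋ = 2, remainder 3
⌊7/3⌋ = 2, remainder 1
⌊3/1⌋ = 3, remainder 0

[4; 2, 2, 3]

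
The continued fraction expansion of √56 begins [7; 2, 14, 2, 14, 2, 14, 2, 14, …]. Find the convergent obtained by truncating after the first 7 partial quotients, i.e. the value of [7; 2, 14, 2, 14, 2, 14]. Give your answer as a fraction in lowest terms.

194873/26041

a_0 = 7: 7/1
a_1 = 2: 15/2
a_2 = 14: 217/29
a_3 = 2: 449/60
a_4 = 14: 6503/869
a_5 = 2: 13455/1798
a_6 = 14: 194873/26041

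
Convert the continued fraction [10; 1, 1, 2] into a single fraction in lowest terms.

53/5

Collapse the nested fraction from the inside out:
Start with 2.
1 + 1/(2/1) = 1 + 1/2 = 3/2
1 + 1/(3/2) = 1 + 2/3 = 5/3
10 + 1/(5/3) = 10 + 3/5 = 53/5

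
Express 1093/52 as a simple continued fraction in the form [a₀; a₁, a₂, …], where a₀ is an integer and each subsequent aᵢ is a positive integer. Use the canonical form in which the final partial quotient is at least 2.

[21; 52]

1093 ÷ 52 → quotient 21, remainder 1
52 ÷ 1 → quotient 52, remainder 0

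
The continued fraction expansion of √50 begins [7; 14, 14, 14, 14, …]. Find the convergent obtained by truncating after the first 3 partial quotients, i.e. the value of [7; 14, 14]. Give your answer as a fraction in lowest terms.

Start with 14.
14 + 1/(14/1) = 14 + 1/14 = 197/14
7 + 1/(197/14) = 7 + 14/197 = 1393/197

1393/197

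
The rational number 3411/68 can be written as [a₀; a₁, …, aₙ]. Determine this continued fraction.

[50; 6, 5, 2]

⌊3411/68⌋ = 50, remainder 11
⌊68/11⌋ = 6, remainder 2
⌊11/2⌋ = 5, remainder 1
⌊2/1⌋ = 2, remainder 0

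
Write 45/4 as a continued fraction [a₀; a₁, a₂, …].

⌊45/4⌋ = 11, remainder 1
⌊4/1⌋ = 4, remainder 0

[11; 4]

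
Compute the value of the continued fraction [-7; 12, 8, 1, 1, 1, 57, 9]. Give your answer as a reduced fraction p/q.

-1132831/163764

a_0 = -7: -7/1
a_1 = 12: -83/12
a_2 = 8: -671/97
a_3 = 1: -754/109
a_4 = 1: -1425/206
a_5 = 1: -2179/315
a_6 = 57: -125628/18161
a_7 = 9: -1132831/163764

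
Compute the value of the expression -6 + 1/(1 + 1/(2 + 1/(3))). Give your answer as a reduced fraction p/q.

a_0 = -6: -6/1
a_1 = 1: -5/1
a_2 = 2: -16/3
a_3 = 3: -53/10

-53/10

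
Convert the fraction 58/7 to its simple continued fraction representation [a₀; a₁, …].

[8; 3, 2]

⌊58/7⌋ = 8, remainder 2
⌊7/2⌋ = 3, remainder 1
⌊2/1⌋ = 2, remainder 0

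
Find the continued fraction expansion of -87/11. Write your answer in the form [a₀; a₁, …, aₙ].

Run the Euclidean algorithm, recording each quotient:
-87 ÷ 11 → quotient -8, remainder 1
11 ÷ 1 → quotient 11, remainder 0

[-8; 11]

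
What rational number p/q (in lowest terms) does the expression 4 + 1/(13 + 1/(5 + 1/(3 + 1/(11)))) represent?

9729/2387

Collapse the nested fraction from the inside out:
Start with 11.
3 + 1/(11/1) = 3 + 1/11 = 34/11
5 + 1/(34/11) = 5 + 11/34 = 181/34
13 + 1/(181/34) = 13 + 34/181 = 2387/181
4 + 1/(2387/181) = 4 + 181/2387 = 9729/2387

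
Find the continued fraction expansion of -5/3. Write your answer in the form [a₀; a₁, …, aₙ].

[-2; 3]

Repeatedly divide and take the remainder:
-5 ÷ 3 → quotient -2, remainder 1
3 ÷ 1 → quotient 3, remainder 0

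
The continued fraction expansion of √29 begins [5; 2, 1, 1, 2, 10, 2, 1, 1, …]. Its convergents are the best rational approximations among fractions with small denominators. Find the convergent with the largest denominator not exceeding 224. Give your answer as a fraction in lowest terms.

727/135

List convergents until the denominator exceeds the bound:
a_0 = 5: 5/1  (≤ bound)
a_1 = 2: 11/2  (≤ bound)
a_2 = 1: 16/3  (≤ bound)
a_3 = 1: 27/5  (≤ bound)
a_4 = 2: 70/13  (≤ bound)
a_5 = 10: 727/135  (≤ bound)
a_6 = 2: 1524/283  (> 224, stop)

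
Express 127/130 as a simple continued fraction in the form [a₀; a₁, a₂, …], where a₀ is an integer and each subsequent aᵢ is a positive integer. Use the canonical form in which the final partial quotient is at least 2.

[0; 1, 42, 3]

Apply division with remainder until the remainder is 0:
127 = 0·130 + 127, so a_0 = 0
130 = 1·127 + 3, so a_1 = 1
127 = 42·3 + 1, so a_2 = 42
3 = 3·1 + 0, so a_3 = 3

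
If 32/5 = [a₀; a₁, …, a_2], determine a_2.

⌊32/5⌋ = 6, remainder 2
⌊5/2⌋ = 2, remainder 1
⌊2/1⌋ = 2, remainder 0

2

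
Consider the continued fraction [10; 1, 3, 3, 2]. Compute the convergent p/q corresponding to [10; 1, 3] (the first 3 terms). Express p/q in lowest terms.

43/4

a_0 = 10: 10/1
a_1 = 1: 11/1
a_2 = 3: 43/4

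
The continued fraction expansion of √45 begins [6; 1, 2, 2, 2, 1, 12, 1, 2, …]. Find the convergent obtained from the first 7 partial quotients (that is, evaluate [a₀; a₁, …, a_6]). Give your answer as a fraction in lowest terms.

a_0 = 6: 6/1
a_1 = 1: 7/1
a_2 = 2: 20/3
a_3 = 2: 47/7
a_4 = 2: 114/17
a_5 = 1: 161/24
a_6 = 12: 2046/305

2046/305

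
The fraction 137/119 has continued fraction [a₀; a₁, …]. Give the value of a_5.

1

137 ÷ 119 → quotient 1, remainder 18
119 ÷ 18 → quotient 6, remainder 11
18 ÷ 11 → quotient 1, remainder 7
11 ÷ 7 → quotient 1, remainder 4
7 ÷ 4 → quotient 1, remainder 3
4 ÷ 3 → quotient 1, remainder 1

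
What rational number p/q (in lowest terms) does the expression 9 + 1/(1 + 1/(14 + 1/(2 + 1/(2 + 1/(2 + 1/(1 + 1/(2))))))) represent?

7044/709

Collapse the nested fraction from the inside out:
Start with 2.
1 + 1/(2/1) = 1 + 1/2 = 3/2
2 + 1/(3/2) = 2 + 2/3 = 8/3
2 + 1/(8/3) = 2 + 3/8 = 19/8
2 + 1/(19/8) = 2 + 8/19 = 46/19
14 + 1/(46/19) = 14 + 19/46 = 663/46
1 + 1/(663/46) = 1 + 46/663 = 709/663
9 + 1/(709/663) = 9 + 663/709 = 7044/709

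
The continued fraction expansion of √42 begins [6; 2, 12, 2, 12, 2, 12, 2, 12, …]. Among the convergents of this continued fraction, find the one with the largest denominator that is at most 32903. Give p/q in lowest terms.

a_0 = 6: 6/1  (≤ bound)
a_1 = 2: 13/2  (≤ bound)
a_2 = 12: 162/25  (≤ bound)
a_3 = 2: 337/52  (≤ bound)
a_4 = 12: 4206/649  (≤ bound)
a_5 = 2: 8749/1350  (≤ bound)
a_6 = 12: 109194/16849  (≤ bound)
a_7 = 2: 227137/35048  (> 32903, stop)

109194/16849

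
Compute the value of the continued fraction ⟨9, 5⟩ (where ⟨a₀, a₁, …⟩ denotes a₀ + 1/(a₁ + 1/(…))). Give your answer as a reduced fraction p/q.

a_0 = 9: 9/1
a_1 = 5: 46/5

46/5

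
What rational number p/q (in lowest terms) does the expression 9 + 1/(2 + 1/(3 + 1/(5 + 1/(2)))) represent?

764/81

a_0 = 9: 9/1
a_1 = 2: 19/2
a_2 = 3: 66/7
a_3 = 5: 349/37
a_4 = 2: 764/81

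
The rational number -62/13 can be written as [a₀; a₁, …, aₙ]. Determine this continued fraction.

[-5; 4, 3]

Apply division with remainder until the remainder is 0:
-62 ÷ 13 → quotient -5, remainder 3
13 ÷ 3 → quotient 4, remainder 1
3 ÷ 1 → quotient 3, remainder 0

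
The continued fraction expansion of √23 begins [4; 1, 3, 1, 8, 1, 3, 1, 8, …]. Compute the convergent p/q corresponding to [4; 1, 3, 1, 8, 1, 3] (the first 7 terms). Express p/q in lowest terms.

a_0 = 4: 4/1
a_1 = 1: 5/1
a_2 = 3: 19/4
a_3 = 1: 24/5
a_4 = 8: 211/44
a_5 = 1: 235/49
a_6 = 3: 916/191

916/191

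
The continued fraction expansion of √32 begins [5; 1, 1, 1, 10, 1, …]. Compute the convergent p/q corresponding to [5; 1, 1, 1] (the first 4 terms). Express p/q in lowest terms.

17/3

Start with 1.
1 + 1/(1/1) = 1 + 1/1 = 2/1
1 + 1/(2/1) = 1 + 1/2 = 3/2
5 + 1/(3/2) = 5 + 2/3 = 17/3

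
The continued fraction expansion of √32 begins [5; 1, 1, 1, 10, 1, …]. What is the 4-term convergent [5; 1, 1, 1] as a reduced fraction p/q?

17/3

Work from the innermost term outward:
Start with 1.
1 + 1/(1/1) = 1 + 1/1 = 2/1
1 + 1/(2/1) = 1 + 1/2 = 3/2
5 + 1/(3/2) = 5 + 2/3 = 17/3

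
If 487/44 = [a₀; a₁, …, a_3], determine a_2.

487 = 11·44 + 3, so a_0 = 11
44 = 14·3 + 2, so a_1 = 14
3 = 1·2 + 1, so a_2 = 1

1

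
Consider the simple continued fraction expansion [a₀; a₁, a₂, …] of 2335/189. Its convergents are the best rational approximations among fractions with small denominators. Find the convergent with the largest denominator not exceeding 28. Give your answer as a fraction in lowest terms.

a_0 = 12: 12/1  (≤ bound)
a_1 = 2: 25/2  (≤ bound)
a_2 = 1: 37/3  (≤ bound)
a_3 = 4: 173/14  (≤ bound)
a_4 = 1: 210/17  (≤ bound)
a_5 = 1: 383/31  (> 28, stop)

210/17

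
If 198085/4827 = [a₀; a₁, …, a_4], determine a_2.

Run the Euclidean algorithm, recording each quotient:
198085 ÷ 4827 → quotient 41, remainder 178
4827 ÷ 178 → quotient 27, remainder 21
178 ÷ 21 → quotient 8, remainder 10

8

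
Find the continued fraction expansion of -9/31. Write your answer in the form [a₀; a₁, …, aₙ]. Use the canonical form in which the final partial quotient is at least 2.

[-1; 1, 2, 2, 4]

-9 ÷ 31 → quotient -1, remainder 22
31 ÷ 22 → quotient 1, remainder 9
22 ÷ 9 → quotient 2, remainder 4
9 ÷ 4 → quotient 2, remainder 1
4 ÷ 1 → quotient 4, remainder 0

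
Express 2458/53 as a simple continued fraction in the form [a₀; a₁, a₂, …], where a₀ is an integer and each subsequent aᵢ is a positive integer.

[46; 2, 1, 1, 1, 6]

Repeatedly divide and take the remainder:
2458 ÷ 53 → quotient 46, remainder 20
53 ÷ 20 → quotient 2, remainder 13
20 ÷ 13 → quotient 1, remainder 7
13 ÷ 7 → quotient 1, remainder 6
7 ÷ 6 → quotient 1, remainder 1
6 ÷ 1 → quotient 6, remainder 0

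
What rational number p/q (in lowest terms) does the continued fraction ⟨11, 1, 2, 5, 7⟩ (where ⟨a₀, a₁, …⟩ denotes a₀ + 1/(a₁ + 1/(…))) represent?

Build up convergents one term at a time:
a_0 = 11: 11/1
a_1 = 1: 12/1
a_2 = 2: 35/3
a_3 = 5: 187/16
a_4 = 7: 1344/115

1344/115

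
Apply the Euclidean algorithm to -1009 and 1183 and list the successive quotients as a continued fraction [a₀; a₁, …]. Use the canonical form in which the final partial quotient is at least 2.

-1009 = -1·1183 + 174, so a_0 = -1
1183 = 6·174 + 139, so a_1 = 6
174 = 1·139 + 35, so a_2 = 1
139 = 3·35 + 34, so a_3 = 3
35 = 1·34 + 1, so a_4 = 1
34 = 34·1 + 0, so a_5 = 34

[-1; 6, 1, 3, 1, 34]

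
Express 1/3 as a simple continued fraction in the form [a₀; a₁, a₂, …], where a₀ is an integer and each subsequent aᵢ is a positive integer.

⌊1/3⌋ = 0, remainder 1
⌊3/1⌋ = 3, remainder 0

[0; 3]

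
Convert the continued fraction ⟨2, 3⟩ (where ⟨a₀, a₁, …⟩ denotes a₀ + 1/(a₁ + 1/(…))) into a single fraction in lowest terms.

a_0 = 2: 2/1
a_1 = 3: 7/3

7/3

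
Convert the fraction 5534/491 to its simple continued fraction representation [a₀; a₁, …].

Apply division with remainder until the remainder is 0:
5534 = 11·491 + 133, so a_0 = 11
491 = 3·133 + 92, so a_1 = 3
133 = 1·92 + 41, so a_2 = 1
92 = 2·41 + 10, so a_3 = 2
41 = 4·10 + 1, so a_4 = 4
10 = 10·1 + 0, so a_5 = 10

[11; 3, 1, 2, 4, 10]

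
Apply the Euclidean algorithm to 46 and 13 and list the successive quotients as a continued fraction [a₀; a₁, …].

⌊46/13⌋ = 3, remainder 7
⌊13/7⌋ = 1, remainder 6
⌊7/6⌋ = 1, remainder 1
⌊6/1⌋ = 6, remainder 0

[3; 1, 1, 6]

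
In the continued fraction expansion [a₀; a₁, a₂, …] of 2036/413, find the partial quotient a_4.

Repeatedly divide and take the remainder:
2036 ÷ 413 → quotient 4, remainder 384
413 ÷ 384 → quotient 1, remainder 29
384 ÷ 29 → quotient 13, remainder 7
29 ÷ 7 → quotient 4, remainder 1
7 ÷ 1 → quotient 7, remainder 0

7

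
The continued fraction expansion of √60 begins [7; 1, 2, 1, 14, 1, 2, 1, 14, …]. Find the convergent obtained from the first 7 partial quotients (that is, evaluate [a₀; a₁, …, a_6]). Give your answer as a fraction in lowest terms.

1433/185

Starting at the tail and folding back:
Start with 2.
1 + 1/(2/1) = 1 + 1/2 = 3/2
14 + 1/(3/2) = 14 + 2/3 = 44/3
1 + 1/(44/3) = 1 + 3/44 = 47/44
2 + 1/(47/44) = 2 + 44/47 = 138/47
1 + 1/(138/47) = 1 + 47/138 = 185/138
7 + 1/(185/138) = 7 + 138/185 = 1433/185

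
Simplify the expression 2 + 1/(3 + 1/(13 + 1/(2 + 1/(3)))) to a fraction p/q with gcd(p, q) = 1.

Compute successive convergents:
a_0 = 2: 2/1
a_1 = 3: 7/3
a_2 = 13: 93/40
a_3 = 2: 193/83
a_4 = 3: 672/289

672/289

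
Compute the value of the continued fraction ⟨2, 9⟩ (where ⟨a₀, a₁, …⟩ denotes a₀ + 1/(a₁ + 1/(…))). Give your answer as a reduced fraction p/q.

a_0 = 2: 2/1
a_1 = 9: 19/9

19/9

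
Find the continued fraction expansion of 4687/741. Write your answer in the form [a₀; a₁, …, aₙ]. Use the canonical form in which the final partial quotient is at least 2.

[6; 3, 13, 2, 1, 1, 3]

⌊4687/741⌋ = 6, remainder 241
⌊741/241⌋ = 3, remainder 18
⌊241/18⌋ = 13, remainder 7
⌊18/7⌋ = 2, remainder 4
⌊7/4⌋ = 1, remainder 3
⌊4/3⌋ = 1, remainder 1
⌊3/1⌋ = 3, remainder 0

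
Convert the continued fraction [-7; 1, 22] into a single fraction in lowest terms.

a_0 = -7: -7/1
a_1 = 1: -6/1
a_2 = 22: -139/23

-139/23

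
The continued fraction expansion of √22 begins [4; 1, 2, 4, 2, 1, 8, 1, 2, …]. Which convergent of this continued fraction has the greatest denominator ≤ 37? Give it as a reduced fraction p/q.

136/29

List convergents until the denominator exceeds the bound:
a_0 = 4: 4/1  (≤ bound)
a_1 = 1: 5/1  (≤ bound)
a_2 = 2: 14/3  (≤ bound)
a_3 = 4: 61/13  (≤ bound)
a_4 = 2: 136/29  (≤ bound)
a_5 = 1: 197/42  (> 37, stop)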